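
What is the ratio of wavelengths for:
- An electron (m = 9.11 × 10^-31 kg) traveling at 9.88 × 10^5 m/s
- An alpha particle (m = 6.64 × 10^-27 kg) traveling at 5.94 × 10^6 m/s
λ₁/λ₂ = 4.38 × 10^4

Using λ = h/(mv):

λ₁ = h/(m₁v₁) = 7.36 × 10^-10 m
λ₂ = h/(m₂v₂) = 1.68 × 10^-14 m

Ratio λ₁/λ₂ = (m₂v₂)/(m₁v₁)
         = (6.64 × 10^-27 kg × 5.94 × 10^6 m/s) / (9.11 × 10^-31 kg × 9.88 × 10^5 m/s)
         = 4.38 × 10^4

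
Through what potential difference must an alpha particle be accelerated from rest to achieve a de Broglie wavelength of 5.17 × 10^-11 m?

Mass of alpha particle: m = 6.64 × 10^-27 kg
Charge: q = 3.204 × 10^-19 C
3.86 × 10^-2 V

From λ = h/√(2mqV), we solve for V:

λ² = h²/(2mqV)
V = h²/(2mqλ²)
V = (6.626 × 10^-34 J·s)² / (2 × 6.64 × 10^-27 kg × 3.204 × 10^-19 C × (5.17 × 10^-11 m)²)
V = 3.86 × 10^-2 V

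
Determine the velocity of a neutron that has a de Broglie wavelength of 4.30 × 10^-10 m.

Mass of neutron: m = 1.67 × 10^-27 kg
9.23 × 10^2 m/s

From the de Broglie relation λ = h/(mv), we solve for v:

v = h/(mλ)
v = (6.626 × 10^-34 J·s) / (1.67 × 10^-27 kg × 4.30 × 10^-10 m)
v = 9.23 × 10^2 m/s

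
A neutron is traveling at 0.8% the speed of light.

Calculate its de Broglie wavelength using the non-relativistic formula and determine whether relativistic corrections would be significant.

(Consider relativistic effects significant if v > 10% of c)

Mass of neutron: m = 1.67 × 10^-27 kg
No, relativistic corrections are not needed.

Using the non-relativistic de Broglie formula λ = h/(mv):

v = 0.8% × c = 2.398 × 10^6 m/s

λ = h/(mv)
λ = (6.626 × 10^-34 J·s) / (1.67 × 10^-27 kg × 2.398 × 10^6 m/s)
λ = 1.65 × 10^-13 m

Since v = 0.8% of c < 10% of c, relativistic corrections are NOT significant and this non-relativistic result is a good approximation.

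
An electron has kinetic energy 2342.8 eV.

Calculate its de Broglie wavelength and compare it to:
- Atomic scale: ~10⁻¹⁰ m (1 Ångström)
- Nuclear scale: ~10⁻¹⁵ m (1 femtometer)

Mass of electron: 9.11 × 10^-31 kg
λ = 2.53 × 10^-11 m, which is between nuclear and atomic scales.

Using λ = h/√(2mKE):

KE = 2342.8 eV = 3.754 × 10^-16 J

λ = h/√(2mKE)
λ = (6.626 × 10^-34 J·s) / √(2 × 9.11 × 10^-31 kg × 3.754 × 10^-16 J)
λ = 2.53 × 10^-11 m

Comparison:
- Atomic scale (10⁻¹⁰ m): λ is 0.25× this size
- Nuclear scale (10⁻¹⁵ m): λ is 2.5e+04× this size

The wavelength is between nuclear and atomic scales.

This wavelength is appropriate for probing atomic structure but too large for nuclear physics experiments.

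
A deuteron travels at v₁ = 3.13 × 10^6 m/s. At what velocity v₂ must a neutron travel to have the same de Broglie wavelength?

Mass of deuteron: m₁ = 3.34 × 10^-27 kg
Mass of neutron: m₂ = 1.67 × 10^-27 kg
v₂ = 6.26 × 10^6 m/s

For equal de Broglie wavelengths: λ₁ = λ₂

h/(m₁v₁) = h/(m₂v₂)
m₁v₁ = m₂v₂
v₂ = v₁ · (m₁/m₂)

v₂ = 3.13 × 10^6 m/s × (3.34 × 10^-27 kg / 1.67 × 10^-27 kg)
v₂ = 6.26 × 10^6 m/s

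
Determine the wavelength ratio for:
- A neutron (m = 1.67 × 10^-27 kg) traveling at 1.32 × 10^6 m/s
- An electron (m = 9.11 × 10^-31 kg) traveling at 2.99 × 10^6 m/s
λ₁/λ₂ = 1.24 × 10^-3

Using λ = h/(mv):

λ₁ = h/(m₁v₁) = 3.01 × 10^-13 m
λ₂ = h/(m₂v₂) = 2.43 × 10^-10 m

Ratio λ₁/λ₂ = (m₂v₂)/(m₁v₁)
         = (9.11 × 10^-31 kg × 2.99 × 10^6 m/s) / (1.67 × 10^-27 kg × 1.32 × 10^6 m/s)
         = 1.24 × 10^-3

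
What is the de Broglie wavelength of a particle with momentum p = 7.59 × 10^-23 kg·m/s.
8.73 × 10^-12 m

Using the de Broglie relation λ = h/p:

λ = h/p
λ = (6.626 × 10^-34 J·s) / (7.59 × 10^-23 kg·m/s)
λ = 8.73 × 10^-12 m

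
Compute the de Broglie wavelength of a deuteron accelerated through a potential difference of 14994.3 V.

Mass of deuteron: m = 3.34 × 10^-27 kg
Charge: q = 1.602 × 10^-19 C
1.65 × 10^-13 m

When a particle is accelerated through voltage V, it gains kinetic energy KE = qV.

The de Broglie wavelength is then λ = h/√(2mqV):

λ = h/√(2mqV)
λ = (6.626 × 10^-34 J·s) / √(2 × 3.34 × 10^-27 kg × 1.602 × 10^-19 C × 14994.3 V)
λ = 1.65 × 10^-13 m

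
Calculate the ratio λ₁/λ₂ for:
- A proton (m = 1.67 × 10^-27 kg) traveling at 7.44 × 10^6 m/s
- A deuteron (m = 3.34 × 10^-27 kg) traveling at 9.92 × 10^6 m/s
λ₁/λ₂ = 2.67

Using λ = h/(mv):

λ₁ = h/(m₁v₁) = 5.33 × 10^-14 m
λ₂ = h/(m₂v₂) = 2.00 × 10^-14 m

Ratio λ₁/λ₂ = (m₂v₂)/(m₁v₁)
         = (3.34 × 10^-27 kg × 9.92 × 10^6 m/s) / (1.67 × 10^-27 kg × 7.44 × 10^6 m/s)
         = 2.67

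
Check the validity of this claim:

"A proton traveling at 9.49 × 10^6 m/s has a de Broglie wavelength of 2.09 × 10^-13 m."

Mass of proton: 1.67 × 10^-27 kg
False

The claim is incorrect.

Using λ = h/(mv):
λ = (6.626 × 10^-34 J·s) / (1.67 × 10^-27 kg × 9.49 × 10^6 m/s)
λ = 4.18 × 10^-14 m

The actual wavelength differs from the claimed 2.09 × 10^-13 m.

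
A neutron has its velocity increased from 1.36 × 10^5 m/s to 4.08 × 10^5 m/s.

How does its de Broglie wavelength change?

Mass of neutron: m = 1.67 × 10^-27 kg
The wavelength decreases by a factor of 3.

Using λ = h/(mv):

Initial wavelength: λ₁ = h/(mv₁) = 2.92 × 10^-12 m
Final wavelength: λ₂ = h/(mv₂) = 9.72 × 10^-13 m

Since λ ∝ 1/v, when velocity increases by a factor of 3, the wavelength decreases by a factor of 3.

λ₂/λ₁ = v₁/v₂ = 1/3

The wavelength decreases by a factor of 3.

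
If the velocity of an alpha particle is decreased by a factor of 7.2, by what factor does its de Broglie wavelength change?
The wavelength increases by a factor of 7.2.

From λ = h/(mv), the wavelength is inversely proportional to velocity:

λ ∝ 1/v

If v → v/7.2, then λ → 7.2λ

When velocity is decreased by a factor of 7.2, the wavelength increases by a factor of 7.2.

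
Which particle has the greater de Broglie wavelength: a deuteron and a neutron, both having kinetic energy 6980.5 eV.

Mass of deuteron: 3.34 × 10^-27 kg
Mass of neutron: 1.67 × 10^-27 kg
The neutron has the longer wavelength.

Using λ = h/√(2mKE):

For deuteron: λ₁ = h/√(2m₁KE) = 2.42 × 10^-13 m
For neutron: λ₂ = h/√(2m₂KE) = 3.43 × 10^-13 m

Since λ ∝ 1/√m at constant kinetic energy, the lighter particle has the longer wavelength.

The neutron has the longer de Broglie wavelength.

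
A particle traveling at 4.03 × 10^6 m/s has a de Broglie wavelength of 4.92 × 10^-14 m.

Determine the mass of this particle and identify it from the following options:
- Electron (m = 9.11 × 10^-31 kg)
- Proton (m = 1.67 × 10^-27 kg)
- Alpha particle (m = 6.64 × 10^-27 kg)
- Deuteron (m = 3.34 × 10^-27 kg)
The particle is a deuteron.

From λ = h/(mv), solve for mass:

m = h/(λv)
m = (6.626 × 10^-34 J·s) / (4.92 × 10^-14 m × 4.03 × 10^6 m/s)
m = 3.34 × 10^-27 kg

Comparing with the listed masses, this is closest to a deuteron.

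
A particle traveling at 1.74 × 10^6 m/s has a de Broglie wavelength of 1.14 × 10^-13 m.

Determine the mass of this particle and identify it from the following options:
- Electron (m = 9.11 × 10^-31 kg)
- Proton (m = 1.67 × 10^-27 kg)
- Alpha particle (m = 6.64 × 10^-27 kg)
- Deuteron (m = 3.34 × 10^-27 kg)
The particle is a deuteron.

From λ = h/(mv), solve for mass:

m = h/(λv)
m = (6.626 × 10^-34 J·s) / (1.14 × 10^-13 m × 1.74 × 10^6 m/s)
m = 3.34 × 10^-27 kg

Comparing with the listed masses, this is closest to a deuteron.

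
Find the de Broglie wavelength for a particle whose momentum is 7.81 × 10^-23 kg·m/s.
8.48 × 10^-12 m

Using the de Broglie relation λ = h/p:

λ = h/p
λ = (6.626 × 10^-34 J·s) / (7.81 × 10^-23 kg·m/s)
λ = 8.48 × 10^-12 m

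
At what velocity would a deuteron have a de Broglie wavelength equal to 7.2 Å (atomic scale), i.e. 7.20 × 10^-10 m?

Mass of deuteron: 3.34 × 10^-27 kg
2.76 × 10^2 m/s

From λ = h/(mv), solve for v:

v = h/(mλ)
v = (6.626 × 10^-34 J·s) / (3.34 × 10^-27 kg × 7.20 × 10^-10 m)
v = 2.76 × 10^2 m/s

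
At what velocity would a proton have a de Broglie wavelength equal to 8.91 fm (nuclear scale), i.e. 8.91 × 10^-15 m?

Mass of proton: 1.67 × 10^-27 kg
4.45 × 10^7 m/s

From λ = h/(mv), solve for v:

v = h/(mλ)
v = (6.626 × 10^-34 J·s) / (1.67 × 10^-27 kg × 8.91 × 10^-15 m)
v = 4.45 × 10^7 m/s

Note: This velocity is 14.9% of the speed of light, so relativistic corrections would be needed for a more accurate calculation.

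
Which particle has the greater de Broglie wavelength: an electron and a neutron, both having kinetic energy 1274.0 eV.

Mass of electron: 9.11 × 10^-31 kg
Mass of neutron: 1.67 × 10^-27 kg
The electron has the longer wavelength.

Using λ = h/√(2mKE):

For electron: λ₁ = h/√(2m₁KE) = 3.44 × 10^-11 m
For neutron: λ₂ = h/√(2m₂KE) = 8.02 × 10^-13 m

Since λ ∝ 1/√m at constant kinetic energy, the lighter particle has the longer wavelength.

The electron has the longer de Broglie wavelength.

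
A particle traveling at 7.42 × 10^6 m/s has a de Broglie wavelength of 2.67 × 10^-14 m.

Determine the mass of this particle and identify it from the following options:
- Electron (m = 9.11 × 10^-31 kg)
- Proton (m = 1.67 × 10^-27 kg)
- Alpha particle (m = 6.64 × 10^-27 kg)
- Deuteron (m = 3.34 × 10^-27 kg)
The particle is a deuteron.

From λ = h/(mv), solve for mass:

m = h/(λv)
m = (6.626 × 10^-34 J·s) / (2.67 × 10^-14 m × 7.42 × 10^6 m/s)
m = 3.34 × 10^-27 kg

Comparing with the listed masses, this is closest to a deuteron.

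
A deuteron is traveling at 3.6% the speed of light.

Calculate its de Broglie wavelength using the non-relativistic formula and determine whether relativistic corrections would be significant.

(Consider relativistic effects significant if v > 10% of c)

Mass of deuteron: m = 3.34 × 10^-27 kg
No, relativistic corrections are not needed.

Using the non-relativistic de Broglie formula λ = h/(mv):

v = 3.6% × c = 1.079 × 10^7 m/s

λ = h/(mv)
λ = (6.626 × 10^-34 J·s) / (3.34 × 10^-27 kg × 1.079 × 10^7 m/s)
λ = 1.84 × 10^-14 m

Since v = 3.6% of c < 10% of c, relativistic corrections are NOT significant and this non-relativistic result is a good approximation.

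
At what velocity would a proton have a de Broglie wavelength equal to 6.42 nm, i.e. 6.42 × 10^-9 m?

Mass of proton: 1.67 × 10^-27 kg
6.18 × 10^1 m/s

From λ = h/(mv), solve for v:

v = h/(mλ)
v = (6.626 × 10^-34 J·s) / (1.67 × 10^-27 kg × 6.42 × 10^-9 m)
v = 6.18 × 10^1 m/s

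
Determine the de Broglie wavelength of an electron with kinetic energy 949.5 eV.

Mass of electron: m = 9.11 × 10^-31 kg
3.98 × 10^-11 m

Using λ = h/√(2mKE):

First convert KE to Joules: KE = 949.5 eV = 1.521 × 10^-16 J

λ = h/√(2mKE)
λ = (6.626 × 10^-34 J·s) / √(2 × 9.11 × 10^-31 kg × 1.521 × 10^-16 J)
λ = 3.98 × 10^-11 m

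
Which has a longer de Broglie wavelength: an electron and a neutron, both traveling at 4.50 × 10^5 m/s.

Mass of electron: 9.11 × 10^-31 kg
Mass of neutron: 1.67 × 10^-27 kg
The electron has the longer wavelength.

Using λ = h/(mv), since both particles have the same velocity, the wavelength depends only on mass.

For electron: λ₁ = h/(m₁v) = 1.62 × 10^-9 m
For neutron: λ₂ = h/(m₂v) = 8.82 × 10^-13 m

Since λ ∝ 1/m at constant velocity, the lighter particle has the longer wavelength.

The electron has the longer de Broglie wavelength.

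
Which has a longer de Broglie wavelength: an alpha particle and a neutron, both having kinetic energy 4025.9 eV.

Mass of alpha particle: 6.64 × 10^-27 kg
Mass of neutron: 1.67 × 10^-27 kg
The neutron has the longer wavelength.

Using λ = h/√(2mKE):

For alpha particle: λ₁ = h/√(2m₁KE) = 2.26 × 10^-13 m
For neutron: λ₂ = h/√(2m₂KE) = 4.51 × 10^-13 m

Since λ ∝ 1/√m at constant kinetic energy, the lighter particle has the longer wavelength.

The neutron has the longer de Broglie wavelength.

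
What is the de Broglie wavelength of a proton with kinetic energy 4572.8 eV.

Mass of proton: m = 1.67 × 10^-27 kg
4.24 × 10^-13 m

Using λ = h/√(2mKE):

First convert KE to Joules: KE = 4572.8 eV = 7.326 × 10^-16 J

λ = h/√(2mKE)
λ = (6.626 × 10^-34 J·s) / √(2 × 1.67 × 10^-27 kg × 7.326 × 10^-16 J)
λ = 4.24 × 10^-13 m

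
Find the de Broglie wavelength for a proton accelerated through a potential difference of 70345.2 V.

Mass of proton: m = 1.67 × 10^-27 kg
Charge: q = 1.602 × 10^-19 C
1.08 × 10^-13 m

When a particle is accelerated through voltage V, it gains kinetic energy KE = qV.

The de Broglie wavelength is then λ = h/√(2mqV):

λ = h/√(2mqV)
λ = (6.626 × 10^-34 J·s) / √(2 × 1.67 × 10^-27 kg × 1.602 × 10^-19 C × 70345.2 V)
λ = 1.08 × 10^-13 m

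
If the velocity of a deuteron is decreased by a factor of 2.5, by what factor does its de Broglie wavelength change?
The wavelength increases by a factor of 2.5.

From λ = h/(mv), the wavelength is inversely proportional to velocity:

λ ∝ 1/v

If v → v/2.5, then λ → 2.5λ

When velocity is decreased by a factor of 2.5, the wavelength increases by a factor of 2.5.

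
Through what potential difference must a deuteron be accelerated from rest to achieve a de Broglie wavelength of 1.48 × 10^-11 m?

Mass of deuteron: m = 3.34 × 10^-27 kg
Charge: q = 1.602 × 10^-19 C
1.87 V

From λ = h/√(2mqV), we solve for V:

λ² = h²/(2mqV)
V = h²/(2mqλ²)
V = (6.626 × 10^-34 J·s)² / (2 × 3.34 × 10^-27 kg × 1.602 × 10^-19 C × (1.48 × 10^-11 m)²)
V = 1.87 V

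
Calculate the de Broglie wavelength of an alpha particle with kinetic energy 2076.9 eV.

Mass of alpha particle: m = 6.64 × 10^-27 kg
3.15 × 10^-13 m

Using λ = h/√(2mKE):

First convert KE to Joules: KE = 2076.9 eV = 3.328 × 10^-16 J

λ = h/√(2mKE)
λ = (6.626 × 10^-34 J·s) / √(2 × 6.64 × 10^-27 kg × 3.328 × 10^-16 J)
λ = 3.15 × 10^-13 m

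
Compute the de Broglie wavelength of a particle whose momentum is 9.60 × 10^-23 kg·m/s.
6.90 × 10^-12 m

Using the de Broglie relation λ = h/p:

λ = h/p
λ = (6.626 × 10^-34 J·s) / (9.60 × 10^-23 kg·m/s)
λ = 6.90 × 10^-12 m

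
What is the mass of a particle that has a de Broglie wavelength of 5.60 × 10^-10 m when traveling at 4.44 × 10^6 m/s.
2.66 × 10^-31 kg

From the de Broglie relation λ = h/(mv), we solve for m:

m = h/(λv)
m = (6.626 × 10^-34 J·s) / (5.60 × 10^-10 m × 4.44 × 10^6 m/s)
m = 2.66 × 10^-31 kg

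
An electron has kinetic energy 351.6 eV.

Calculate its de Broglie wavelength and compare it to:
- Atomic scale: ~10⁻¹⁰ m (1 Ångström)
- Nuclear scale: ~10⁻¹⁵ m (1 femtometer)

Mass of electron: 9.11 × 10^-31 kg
λ = 6.54 × 10^-11 m, which is between nuclear and atomic scales.

Using λ = h/√(2mKE):

KE = 351.6 eV = 5.633 × 10^-17 J

λ = h/√(2mKE)
λ = (6.626 × 10^-34 J·s) / √(2 × 9.11 × 10^-31 kg × 5.633 × 10^-17 J)
λ = 6.54 × 10^-11 m

Comparison:
- Atomic scale (10⁻¹⁰ m): λ is 0.65× this size
- Nuclear scale (10⁻¹⁵ m): λ is 6.5e+04× this size

The wavelength is between nuclear and atomic scales.

This wavelength is appropriate for probing atomic structure but too large for nuclear physics experiments.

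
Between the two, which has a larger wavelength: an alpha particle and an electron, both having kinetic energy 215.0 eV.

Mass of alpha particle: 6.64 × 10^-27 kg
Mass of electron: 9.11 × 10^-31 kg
The electron has the longer wavelength.

Using λ = h/√(2mKE):

For alpha particle: λ₁ = h/√(2m₁KE) = 9.80 × 10^-13 m
For electron: λ₂ = h/√(2m₂KE) = 8.36 × 10^-11 m

Since λ ∝ 1/√m at constant kinetic energy, the lighter particle has the longer wavelength.

The electron has the longer de Broglie wavelength.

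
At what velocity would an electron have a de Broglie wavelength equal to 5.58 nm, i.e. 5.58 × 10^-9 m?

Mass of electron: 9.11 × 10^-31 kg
1.30 × 10^5 m/s

From λ = h/(mv), solve for v:

v = h/(mλ)
v = (6.626 × 10^-34 J·s) / (9.11 × 10^-31 kg × 5.58 × 10^-9 m)
v = 1.30 × 10^5 m/s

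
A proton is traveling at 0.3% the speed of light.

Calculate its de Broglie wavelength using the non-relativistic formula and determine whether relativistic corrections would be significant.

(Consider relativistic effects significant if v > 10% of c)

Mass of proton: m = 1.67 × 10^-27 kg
No, relativistic corrections are not needed.

Using the non-relativistic de Broglie formula λ = h/(mv):

v = 0.3% × c = 8.994 × 10^5 m/s

λ = h/(mv)
λ = (6.626 × 10^-34 J·s) / (1.67 × 10^-27 kg × 8.994 × 10^5 m/s)
λ = 4.41 × 10^-13 m

Since v = 0.3% of c < 10% of c, relativistic corrections are NOT significant and this non-relativistic result is a good approximation.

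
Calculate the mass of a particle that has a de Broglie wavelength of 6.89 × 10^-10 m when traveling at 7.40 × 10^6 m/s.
1.30 × 10^-31 kg

From the de Broglie relation λ = h/(mv), we solve for m:

m = h/(λv)
m = (6.626 × 10^-34 J·s) / (6.89 × 10^-10 m × 7.40 × 10^6 m/s)
m = 1.30 × 10^-31 kg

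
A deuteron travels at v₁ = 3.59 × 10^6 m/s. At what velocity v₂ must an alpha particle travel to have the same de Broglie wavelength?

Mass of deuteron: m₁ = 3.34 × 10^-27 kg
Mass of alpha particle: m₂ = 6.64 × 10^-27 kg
v₂ = 1.81 × 10^6 m/s

For equal de Broglie wavelengths: λ₁ = λ₂

h/(m₁v₁) = h/(m₂v₂)
m₁v₁ = m₂v₂
v₂ = v₁ · (m₁/m₂)

v₂ = 3.59 × 10^6 m/s × (3.34 × 10^-27 kg / 6.64 × 10^-27 kg)
v₂ = 1.81 × 10^6 m/s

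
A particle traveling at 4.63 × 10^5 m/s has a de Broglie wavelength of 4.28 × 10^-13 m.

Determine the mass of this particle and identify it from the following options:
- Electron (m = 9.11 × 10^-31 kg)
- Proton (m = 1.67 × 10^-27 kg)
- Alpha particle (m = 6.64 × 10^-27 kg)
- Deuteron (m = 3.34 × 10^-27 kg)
The particle is a deuteron.

From λ = h/(mv), solve for mass:

m = h/(λv)
m = (6.626 × 10^-34 J·s) / (4.28 × 10^-13 m × 4.63 × 10^5 m/s)
m = 3.34 × 10^-27 kg

Comparing with the listed masses, this is closest to a deuteron.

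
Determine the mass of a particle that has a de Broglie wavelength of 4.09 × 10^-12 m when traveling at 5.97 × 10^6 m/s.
2.71 × 10^-29 kg

From the de Broglie relation λ = h/(mv), we solve for m:

m = h/(λv)
m = (6.626 × 10^-34 J·s) / (4.09 × 10^-12 m × 5.97 × 10^6 m/s)
m = 2.71 × 10^-29 kg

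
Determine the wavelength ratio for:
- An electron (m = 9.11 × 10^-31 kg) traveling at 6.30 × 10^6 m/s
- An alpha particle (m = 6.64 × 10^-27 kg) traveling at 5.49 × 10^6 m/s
λ₁/λ₂ = 6.35 × 10^3

Using λ = h/(mv):

λ₁ = h/(m₁v₁) = 1.15 × 10^-10 m
λ₂ = h/(m₂v₂) = 1.82 × 10^-14 m

Ratio λ₁/λ₂ = (m₂v₂)/(m₁v₁)
         = (6.64 × 10^-27 kg × 5.49 × 10^6 m/s) / (9.11 × 10^-31 kg × 6.30 × 10^6 m/s)
         = 6.35 × 10^3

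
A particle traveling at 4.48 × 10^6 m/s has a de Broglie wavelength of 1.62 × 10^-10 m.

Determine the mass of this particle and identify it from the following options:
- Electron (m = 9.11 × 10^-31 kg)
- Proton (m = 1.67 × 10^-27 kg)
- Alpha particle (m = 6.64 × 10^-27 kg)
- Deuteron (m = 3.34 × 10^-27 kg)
The particle is an electron.

From λ = h/(mv), solve for mass:

m = h/(λv)
m = (6.626 × 10^-34 J·s) / (1.62 × 10^-10 m × 4.48 × 10^6 m/s)
m = 9.13 × 10^-31 kg

Comparing with the listed masses, this is closest to an electron.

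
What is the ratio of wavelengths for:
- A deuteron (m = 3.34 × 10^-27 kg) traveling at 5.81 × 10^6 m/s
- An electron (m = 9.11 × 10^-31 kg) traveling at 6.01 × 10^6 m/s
λ₁/λ₂ = 2.82 × 10^-4

Using λ = h/(mv):

λ₁ = h/(m₁v₁) = 3.41 × 10^-14 m
λ₂ = h/(m₂v₂) = 1.21 × 10^-10 m

Ratio λ₁/λ₂ = (m₂v₂)/(m₁v₁)
         = (9.11 × 10^-31 kg × 6.01 × 10^6 m/s) / (3.34 × 10^-27 kg × 5.81 × 10^6 m/s)
         = 2.82 × 10^-4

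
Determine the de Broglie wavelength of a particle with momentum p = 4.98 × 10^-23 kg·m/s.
1.33 × 10^-11 m

Using the de Broglie relation λ = h/p:

λ = h/p
λ = (6.626 × 10^-34 J·s) / (4.98 × 10^-23 kg·m/s)
λ = 1.33 × 10^-11 m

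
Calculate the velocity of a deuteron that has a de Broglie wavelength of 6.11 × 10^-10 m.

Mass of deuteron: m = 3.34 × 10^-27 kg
3.25 × 10^2 m/s

From the de Broglie relation λ = h/(mv), we solve for v:

v = h/(mλ)
v = (6.626 × 10^-34 J·s) / (3.34 × 10^-27 kg × 6.11 × 10^-10 m)
v = 3.25 × 10^2 m/s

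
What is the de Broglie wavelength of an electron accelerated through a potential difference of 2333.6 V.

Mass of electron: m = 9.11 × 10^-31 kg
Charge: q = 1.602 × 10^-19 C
2.54 × 10^-11 m

When a particle is accelerated through voltage V, it gains kinetic energy KE = qV.

The de Broglie wavelength is then λ = h/√(2mqV):

λ = h/√(2mqV)
λ = (6.626 × 10^-34 J·s) / √(2 × 9.11 × 10^-31 kg × 1.602 × 10^-19 C × 2333.6 V)
λ = 2.54 × 10^-11 m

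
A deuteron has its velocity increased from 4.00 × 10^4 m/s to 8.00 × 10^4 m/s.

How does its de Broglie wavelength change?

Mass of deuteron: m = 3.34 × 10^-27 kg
The wavelength decreases by a factor of 2.

Using λ = h/(mv):

Initial wavelength: λ₁ = h/(mv₁) = 4.96 × 10^-12 m
Final wavelength: λ₂ = h/(mv₂) = 2.48 × 10^-12 m

Since λ ∝ 1/v, when velocity increases by a factor of 2, the wavelength decreases by a factor of 2.

λ₂/λ₁ = v₁/v₂ = 1/2

The wavelength decreases by a factor of 2.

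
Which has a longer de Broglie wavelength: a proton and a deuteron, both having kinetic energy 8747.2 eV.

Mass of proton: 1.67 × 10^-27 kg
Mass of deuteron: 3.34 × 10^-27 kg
The proton has the longer wavelength.

Using λ = h/√(2mKE):

For proton: λ₁ = h/√(2m₁KE) = 3.06 × 10^-13 m
For deuteron: λ₂ = h/√(2m₂KE) = 2.17 × 10^-13 m

Since λ ∝ 1/√m at constant kinetic energy, the lighter particle has the longer wavelength.

The proton has the longer de Broglie wavelength.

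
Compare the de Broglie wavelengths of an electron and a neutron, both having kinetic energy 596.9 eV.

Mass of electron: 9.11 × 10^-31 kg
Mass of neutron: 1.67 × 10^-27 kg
The electron has the longer wavelength.

Using λ = h/√(2mKE):

For electron: λ₁ = h/√(2m₁KE) = 5.02 × 10^-11 m
For neutron: λ₂ = h/√(2m₂KE) = 1.17 × 10^-12 m

Since λ ∝ 1/√m at constant kinetic energy, the lighter particle has the longer wavelength.

The electron has the longer de Broglie wavelength.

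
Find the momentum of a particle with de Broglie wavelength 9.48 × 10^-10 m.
6.99 × 10^-25 kg·m/s

From the de Broglie relation λ = h/p, we solve for p:

p = h/λ
p = (6.626 × 10^-34 J·s) / (9.48 × 10^-10 m)
p = 6.99 × 10^-25 kg·m/s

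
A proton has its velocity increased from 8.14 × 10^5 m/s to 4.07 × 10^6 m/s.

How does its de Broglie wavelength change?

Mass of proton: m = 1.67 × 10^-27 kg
The wavelength decreases by a factor of 5.

Using λ = h/(mv):

Initial wavelength: λ₁ = h/(mv₁) = 4.87 × 10^-13 m
Final wavelength: λ₂ = h/(mv₂) = 9.75 × 10^-14 m

Since λ ∝ 1/v, when velocity increases by a factor of 5, the wavelength decreases by a factor of 5.

λ₂/λ₁ = v₁/v₂ = 1/5

The wavelength decreases by a factor of 5.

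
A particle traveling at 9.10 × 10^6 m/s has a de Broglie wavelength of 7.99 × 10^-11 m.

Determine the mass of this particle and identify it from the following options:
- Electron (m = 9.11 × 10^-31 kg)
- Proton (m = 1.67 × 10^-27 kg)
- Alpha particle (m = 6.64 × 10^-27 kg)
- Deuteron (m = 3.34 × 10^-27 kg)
The particle is an electron.

From λ = h/(mv), solve for mass:

m = h/(λv)
m = (6.626 × 10^-34 J·s) / (7.99 × 10^-11 m × 9.10 × 10^6 m/s)
m = 9.11 × 10^-31 kg

Comparing with the listed masses, this is closest to an electron.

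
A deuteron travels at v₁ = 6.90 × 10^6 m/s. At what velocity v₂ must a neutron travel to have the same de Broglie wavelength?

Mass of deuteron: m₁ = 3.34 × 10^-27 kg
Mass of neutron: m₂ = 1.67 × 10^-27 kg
v₂ = 1.38 × 10^7 m/s

For equal de Broglie wavelengths: λ₁ = λ₂

h/(m₁v₁) = h/(m₂v₂)
m₁v₁ = m₂v₂
v₂ = v₁ · (m₁/m₂)

v₂ = 6.90 × 10^6 m/s × (3.34 × 10^-27 kg / 1.67 × 10^-27 kg)
v₂ = 1.38 × 10^7 m/s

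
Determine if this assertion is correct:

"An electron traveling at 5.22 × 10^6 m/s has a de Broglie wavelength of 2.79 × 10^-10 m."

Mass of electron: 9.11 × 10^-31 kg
False

The claim is incorrect.

Using λ = h/(mv):
λ = (6.626 × 10^-34 J·s) / (9.11 × 10^-31 kg × 5.22 × 10^6 m/s)
λ = 1.39 × 10^-10 m

The actual wavelength differs from the claimed 2.79 × 10^-10 m.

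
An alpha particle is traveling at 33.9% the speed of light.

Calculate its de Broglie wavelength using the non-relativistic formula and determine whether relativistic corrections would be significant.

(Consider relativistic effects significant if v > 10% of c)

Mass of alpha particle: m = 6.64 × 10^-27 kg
Yes, relativistic corrections are needed.

Using the non-relativistic de Broglie formula λ = h/(mv):

v = 33.9% × c = 1.016 × 10^8 m/s

λ = h/(mv)
λ = (6.626 × 10^-34 J·s) / (6.64 × 10^-27 kg × 1.016 × 10^8 m/s)
λ = 9.82 × 10^-16 m

Since v = 33.9% of c > 10% of c, relativistic corrections ARE significant and the actual wavelength would differ from this non-relativistic estimate.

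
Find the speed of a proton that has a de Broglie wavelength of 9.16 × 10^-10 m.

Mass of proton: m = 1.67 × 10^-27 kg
4.33 × 10^2 m/s

From the de Broglie relation λ = h/(mv), we solve for v:

v = h/(mλ)
v = (6.626 × 10^-34 J·s) / (1.67 × 10^-27 kg × 9.16 × 10^-10 m)
v = 4.33 × 10^2 m/s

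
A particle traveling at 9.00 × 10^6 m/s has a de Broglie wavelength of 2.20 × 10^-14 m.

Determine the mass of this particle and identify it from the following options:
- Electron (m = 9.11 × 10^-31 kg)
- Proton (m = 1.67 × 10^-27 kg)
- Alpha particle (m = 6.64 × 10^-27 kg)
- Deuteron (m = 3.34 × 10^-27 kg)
The particle is a deuteron.

From λ = h/(mv), solve for mass:

m = h/(λv)
m = (6.626 × 10^-34 J·s) / (2.20 × 10^-14 m × 9.00 × 10^6 m/s)
m = 3.35 × 10^-27 kg

Comparing with the listed masses, this is closest to a deuteron.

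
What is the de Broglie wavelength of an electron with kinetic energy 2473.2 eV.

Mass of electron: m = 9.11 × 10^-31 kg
2.47 × 10^-11 m

Using λ = h/√(2mKE):

First convert KE to Joules: KE = 2473.2 eV = 3.963 × 10^-16 J

λ = h/√(2mKE)
λ = (6.626 × 10^-34 J·s) / √(2 × 9.11 × 10^-31 kg × 3.963 × 10^-16 J)
λ = 2.47 × 10^-11 m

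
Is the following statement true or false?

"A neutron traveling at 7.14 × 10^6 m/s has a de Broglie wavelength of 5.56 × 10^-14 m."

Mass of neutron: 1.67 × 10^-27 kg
True

The claim is correct.

Using λ = h/(mv):
λ = (6.626 × 10^-34 J·s) / (1.67 × 10^-27 kg × 7.14 × 10^6 m/s)
λ = 5.56 × 10^-14 m

This matches the claimed value.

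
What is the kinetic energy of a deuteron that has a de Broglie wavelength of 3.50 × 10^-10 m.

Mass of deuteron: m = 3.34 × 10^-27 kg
5.37 × 10^-22 J (or 3.35 × 10^-3 eV)

From λ = h/√(2mKE), we solve for KE:

λ² = h²/(2mKE)
KE = h²/(2mλ²)
KE = (6.626 × 10^-34 J·s)² / (2 × 3.34 × 10^-27 kg × (3.50 × 10^-10 m)²)
KE = 5.37 × 10^-22 J
KE = 3.35 × 10^-3 eV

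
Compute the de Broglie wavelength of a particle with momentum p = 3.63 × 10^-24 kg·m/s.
1.83 × 10^-10 m

Using the de Broglie relation λ = h/p:

λ = h/p
λ = (6.626 × 10^-34 J·s) / (3.63 × 10^-24 kg·m/s)
λ = 1.83 × 10^-10 m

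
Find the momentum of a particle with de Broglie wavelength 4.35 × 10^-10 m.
1.52 × 10^-24 kg·m/s

From the de Broglie relation λ = h/p, we solve for p:

p = h/λ
p = (6.626 × 10^-34 J·s) / (4.35 × 10^-10 m)
p = 1.52 × 10^-24 kg·m/s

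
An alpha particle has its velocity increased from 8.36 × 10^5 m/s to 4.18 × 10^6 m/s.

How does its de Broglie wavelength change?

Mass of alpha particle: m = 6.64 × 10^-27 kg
The wavelength decreases by a factor of 5.

Using λ = h/(mv):

Initial wavelength: λ₁ = h/(mv₁) = 1.19 × 10^-13 m
Final wavelength: λ₂ = h/(mv₂) = 2.39 × 10^-14 m

Since λ ∝ 1/v, when velocity increases by a factor of 5, the wavelength decreases by a factor of 5.

λ₂/λ₁ = v₁/v₂ = 1/5

The wavelength decreases by a factor of 5.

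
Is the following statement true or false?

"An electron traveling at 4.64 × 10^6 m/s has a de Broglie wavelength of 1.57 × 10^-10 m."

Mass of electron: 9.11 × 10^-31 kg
True

The claim is correct.

Using λ = h/(mv):
λ = (6.626 × 10^-34 J·s) / (9.11 × 10^-31 kg × 4.64 × 10^6 m/s)
λ = 1.57 × 10^-10 m

This matches the claimed value.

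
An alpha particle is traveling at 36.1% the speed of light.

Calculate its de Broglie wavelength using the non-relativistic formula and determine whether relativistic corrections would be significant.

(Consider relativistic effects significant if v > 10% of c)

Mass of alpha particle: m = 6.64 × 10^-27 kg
Yes, relativistic corrections are needed.

Using the non-relativistic de Broglie formula λ = h/(mv):

v = 36.1% × c = 1.082 × 10^8 m/s

λ = h/(mv)
λ = (6.626 × 10^-34 J·s) / (6.64 × 10^-27 kg × 1.082 × 10^8 m/s)
λ = 9.22 × 10^-16 m

Since v = 36.1% of c > 10% of c, relativistic corrections ARE significant and the actual wavelength would differ from this non-relativistic estimate.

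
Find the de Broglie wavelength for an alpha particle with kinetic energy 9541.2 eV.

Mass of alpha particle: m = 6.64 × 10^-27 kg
1.47 × 10^-13 m

Using λ = h/√(2mKE):

First convert KE to Joules: KE = 9541.2 eV = 1.529 × 10^-15 J

λ = h/√(2mKE)
λ = (6.626 × 10^-34 J·s) / √(2 × 6.64 × 10^-27 kg × 1.529 × 10^-15 J)
λ = 1.47 × 10^-13 m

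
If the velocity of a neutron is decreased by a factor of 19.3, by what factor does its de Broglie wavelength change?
The wavelength increases by a factor of 19.3.

From λ = h/(mv), the wavelength is inversely proportional to velocity:

λ ∝ 1/v

If v → v/19.3, then λ → 19.3λ

When velocity is decreased by a factor of 19.3, the wavelength increases by a factor of 19.3.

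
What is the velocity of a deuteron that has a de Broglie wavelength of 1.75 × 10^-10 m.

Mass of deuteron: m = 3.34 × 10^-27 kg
1.13 × 10^3 m/s

From the de Broglie relation λ = h/(mv), we solve for v:

v = h/(mλ)
v = (6.626 × 10^-34 J·s) / (3.34 × 10^-27 kg × 1.75 × 10^-10 m)
v = 1.13 × 10^3 m/s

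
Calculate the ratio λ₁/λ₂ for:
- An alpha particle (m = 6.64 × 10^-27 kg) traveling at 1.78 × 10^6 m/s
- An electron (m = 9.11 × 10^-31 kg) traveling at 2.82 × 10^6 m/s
λ₁/λ₂ = 2.17 × 10^-4

Using λ = h/(mv):

λ₁ = h/(m₁v₁) = 5.61 × 10^-14 m
λ₂ = h/(m₂v₂) = 2.58 × 10^-10 m

Ratio λ₁/λ₂ = (m₂v₂)/(m₁v₁)
         = (9.11 × 10^-31 kg × 2.82 × 10^6 m/s) / (6.64 × 10^-27 kg × 1.78 × 10^6 m/s)
         = 2.17 × 10^-4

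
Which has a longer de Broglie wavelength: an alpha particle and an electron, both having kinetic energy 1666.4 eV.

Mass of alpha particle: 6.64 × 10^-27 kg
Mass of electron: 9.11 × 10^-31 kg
The electron has the longer wavelength.

Using λ = h/√(2mKE):

For alpha particle: λ₁ = h/√(2m₁KE) = 3.52 × 10^-13 m
For electron: λ₂ = h/√(2m₂KE) = 3.00 × 10^-11 m

Since λ ∝ 1/√m at constant kinetic energy, the lighter particle has the longer wavelength.

The electron has the longer de Broglie wavelength.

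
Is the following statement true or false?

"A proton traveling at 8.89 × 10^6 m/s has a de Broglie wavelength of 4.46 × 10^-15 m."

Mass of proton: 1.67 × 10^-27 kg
False

The claim is incorrect.

Using λ = h/(mv):
λ = (6.626 × 10^-34 J·s) / (1.67 × 10^-27 kg × 8.89 × 10^6 m/s)
λ = 4.46 × 10^-14 m

The actual wavelength differs from the claimed 4.46 × 10^-15 m.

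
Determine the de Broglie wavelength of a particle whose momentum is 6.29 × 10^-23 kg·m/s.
1.05 × 10^-11 m

Using the de Broglie relation λ = h/p:

λ = h/p
λ = (6.626 × 10^-34 J·s) / (6.29 × 10^-23 kg·m/s)
λ = 1.05 × 10^-11 m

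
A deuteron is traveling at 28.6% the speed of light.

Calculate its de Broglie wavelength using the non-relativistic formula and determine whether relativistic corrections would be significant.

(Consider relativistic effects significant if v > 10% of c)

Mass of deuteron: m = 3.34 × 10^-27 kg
Yes, relativistic corrections are needed.

Using the non-relativistic de Broglie formula λ = h/(mv):

v = 28.6% × c = 8.574 × 10^7 m/s

λ = h/(mv)
λ = (6.626 × 10^-34 J·s) / (3.34 × 10^-27 kg × 8.574 × 10^7 m/s)
λ = 2.31 × 10^-15 m

Since v = 28.6% of c > 10% of c, relativistic corrections ARE significant and the actual wavelength would differ from this non-relativistic estimate.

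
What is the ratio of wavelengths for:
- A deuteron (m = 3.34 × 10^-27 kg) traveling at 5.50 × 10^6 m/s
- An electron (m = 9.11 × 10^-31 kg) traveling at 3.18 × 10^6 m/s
λ₁/λ₂ = 1.58 × 10^-4

Using λ = h/(mv):

λ₁ = h/(m₁v₁) = 3.61 × 10^-14 m
λ₂ = h/(m₂v₂) = 2.29 × 10^-10 m

Ratio λ₁/λ₂ = (m₂v₂)/(m₁v₁)
         = (9.11 × 10^-31 kg × 3.18 × 10^6 m/s) / (3.34 × 10^-27 kg × 5.50 × 10^6 m/s)
         = 1.58 × 10^-4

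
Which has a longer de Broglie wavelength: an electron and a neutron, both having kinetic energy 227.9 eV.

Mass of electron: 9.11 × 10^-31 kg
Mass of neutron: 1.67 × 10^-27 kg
The electron has the longer wavelength.

Using λ = h/√(2mKE):

For electron: λ₁ = h/√(2m₁KE) = 8.12 × 10^-11 m
For neutron: λ₂ = h/√(2m₂KE) = 1.90 × 10^-12 m

Since λ ∝ 1/√m at constant kinetic energy, the lighter particle has the longer wavelength.

The electron has the longer de Broglie wavelength.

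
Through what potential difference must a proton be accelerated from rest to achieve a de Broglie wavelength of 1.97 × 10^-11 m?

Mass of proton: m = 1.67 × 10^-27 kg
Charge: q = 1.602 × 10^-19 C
2.11 V

From λ = h/√(2mqV), we solve for V:

λ² = h²/(2mqV)
V = h²/(2mqλ²)
V = (6.626 × 10^-34 J·s)² / (2 × 1.67 × 10^-27 kg × 1.602 × 10^-19 C × (1.97 × 10^-11 m)²)
V = 2.11 V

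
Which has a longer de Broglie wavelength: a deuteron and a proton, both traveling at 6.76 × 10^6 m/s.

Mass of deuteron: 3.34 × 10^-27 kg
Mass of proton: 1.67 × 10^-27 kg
The proton has the longer wavelength.

Using λ = h/(mv), since both particles have the same velocity, the wavelength depends only on mass.

For deuteron: λ₁ = h/(m₁v) = 2.93 × 10^-14 m
For proton: λ₂ = h/(m₂v) = 5.87 × 10^-14 m

Since λ ∝ 1/m at constant velocity, the lighter particle has the longer wavelength.

The proton has the longer de Broglie wavelength.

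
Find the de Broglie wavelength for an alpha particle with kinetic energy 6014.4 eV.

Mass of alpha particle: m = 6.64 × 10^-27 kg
1.85 × 10^-13 m

Using λ = h/√(2mKE):

First convert KE to Joules: KE = 6014.4 eV = 9.636 × 10^-16 J

λ = h/√(2mKE)
λ = (6.626 × 10^-34 J·s) / √(2 × 6.64 × 10^-27 kg × 9.636 × 10^-16 J)
λ = 1.85 × 10^-13 m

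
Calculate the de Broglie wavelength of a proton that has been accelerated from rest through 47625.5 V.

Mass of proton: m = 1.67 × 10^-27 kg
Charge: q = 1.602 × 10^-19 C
1.31 × 10^-13 m

When a particle is accelerated through voltage V, it gains kinetic energy KE = qV.

The de Broglie wavelength is then λ = h/√(2mqV):

λ = h/√(2mqV)
λ = (6.626 × 10^-34 J·s) / √(2 × 1.67 × 10^-27 kg × 1.602 × 10^-19 C × 47625.5 V)
λ = 1.31 × 10^-13 m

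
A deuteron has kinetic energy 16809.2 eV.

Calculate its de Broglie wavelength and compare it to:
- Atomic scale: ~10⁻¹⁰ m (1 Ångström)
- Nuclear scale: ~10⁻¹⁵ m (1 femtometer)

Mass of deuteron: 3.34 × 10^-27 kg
λ = 1.56 × 10^-13 m, which is between nuclear and atomic scales.

Using λ = h/√(2mKE):

KE = 16809.2 eV = 2.693 × 10^-15 J

λ = h/√(2mKE)
λ = (6.626 × 10^-34 J·s) / √(2 × 3.34 × 10^-27 kg × 2.693 × 10^-15 J)
λ = 1.56 × 10^-13 m

Comparison:
- Atomic scale (10⁻¹⁰ m): λ is 0.0016× this size
- Nuclear scale (10⁻¹⁵ m): λ is 1.6e+02× this size

The wavelength is between nuclear and atomic scales.

This wavelength is appropriate for probing atomic structure but too large for nuclear physics experiments.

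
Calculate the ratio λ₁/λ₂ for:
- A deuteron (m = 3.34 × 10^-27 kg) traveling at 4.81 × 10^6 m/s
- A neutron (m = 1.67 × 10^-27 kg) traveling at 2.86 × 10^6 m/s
λ₁/λ₂ = 0.297

Using λ = h/(mv):

λ₁ = h/(m₁v₁) = 4.12 × 10^-14 m
λ₂ = h/(m₂v₂) = 1.39 × 10^-13 m

Ratio λ₁/λ₂ = (m₂v₂)/(m₁v₁)
         = (1.67 × 10^-27 kg × 2.86 × 10^6 m/s) / (3.34 × 10^-27 kg × 4.81 × 10^6 m/s)
         = 0.297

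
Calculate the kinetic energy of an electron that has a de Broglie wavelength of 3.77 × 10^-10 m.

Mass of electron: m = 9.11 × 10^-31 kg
1.70 × 10^-18 J (or 10.6 eV)

From λ = h/√(2mKE), we solve for KE:

λ² = h²/(2mKE)
KE = h²/(2mλ²)
KE = (6.626 × 10^-34 J·s)² / (2 × 9.11 × 10^-31 kg × (3.77 × 10^-10 m)²)
KE = 1.70 × 10^-18 J
KE = 10.6 eV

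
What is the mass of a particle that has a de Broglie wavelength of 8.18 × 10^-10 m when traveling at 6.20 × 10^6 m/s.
1.31 × 10^-31 kg

From the de Broglie relation λ = h/(mv), we solve for m:

m = h/(λv)
m = (6.626 × 10^-34 J·s) / (8.18 × 10^-10 m × 6.20 × 10^6 m/s)
m = 1.31 × 10^-31 kg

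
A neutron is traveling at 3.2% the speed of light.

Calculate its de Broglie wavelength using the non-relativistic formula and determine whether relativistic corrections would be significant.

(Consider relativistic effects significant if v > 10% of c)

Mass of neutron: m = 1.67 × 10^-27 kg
No, relativistic corrections are not needed.

Using the non-relativistic de Broglie formula λ = h/(mv):

v = 3.2% × c = 9.593 × 10^6 m/s

λ = h/(mv)
λ = (6.626 × 10^-34 J·s) / (1.67 × 10^-27 kg × 9.593 × 10^6 m/s)
λ = 4.14 × 10^-14 m

Since v = 3.2% of c < 10% of c, relativistic corrections are NOT significant and this non-relativistic result is a good approximation.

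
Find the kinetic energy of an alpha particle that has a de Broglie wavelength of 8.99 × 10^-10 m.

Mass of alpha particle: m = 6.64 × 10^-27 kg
4.09 × 10^-23 J (or 2.55 × 10^-4 eV)

From λ = h/√(2mKE), we solve for KE:

λ² = h²/(2mKE)
KE = h²/(2mλ²)
KE = (6.626 × 10^-34 J·s)² / (2 × 6.64 × 10^-27 kg × (8.99 × 10^-10 m)²)
KE = 4.09 × 10^-23 J
KE = 2.55 × 10^-4 eV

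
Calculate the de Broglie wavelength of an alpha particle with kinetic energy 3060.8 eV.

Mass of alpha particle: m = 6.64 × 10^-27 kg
2.60 × 10^-13 m

Using λ = h/√(2mKE):

First convert KE to Joules: KE = 3060.8 eV = 4.904 × 10^-16 J

λ = h/√(2mKE)
λ = (6.626 × 10^-34 J·s) / √(2 × 6.64 × 10^-27 kg × 4.904 × 10^-16 J)
λ = 2.60 × 10^-13 m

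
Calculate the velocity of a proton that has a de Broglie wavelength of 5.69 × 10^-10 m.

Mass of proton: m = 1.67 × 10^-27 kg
6.97 × 10^2 m/s

From the de Broglie relation λ = h/(mv), we solve for v:

v = h/(mλ)
v = (6.626 × 10^-34 J·s) / (1.67 × 10^-27 kg × 5.69 × 10^-10 m)
v = 6.97 × 10^2 m/s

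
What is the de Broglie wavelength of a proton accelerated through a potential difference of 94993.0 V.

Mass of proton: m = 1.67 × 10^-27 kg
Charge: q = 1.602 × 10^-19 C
9.29 × 10^-14 m

When a particle is accelerated through voltage V, it gains kinetic energy KE = qV.

The de Broglie wavelength is then λ = h/√(2mqV):

λ = h/√(2mqV)
λ = (6.626 × 10^-34 J·s) / √(2 × 1.67 × 10^-27 kg × 1.602 × 10^-19 C × 94993.0 V)
λ = 9.29 × 10^-14 m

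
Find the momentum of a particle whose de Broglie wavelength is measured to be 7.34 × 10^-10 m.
9.03 × 10^-25 kg·m/s

From the de Broglie relation λ = h/p, we solve for p:

p = h/λ
p = (6.626 × 10^-34 J·s) / (7.34 × 10^-10 m)
p = 9.03 × 10^-25 kg·m/s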